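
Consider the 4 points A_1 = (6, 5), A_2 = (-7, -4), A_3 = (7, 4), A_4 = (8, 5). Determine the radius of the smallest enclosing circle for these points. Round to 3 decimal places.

8.746

By Welzl's lemma the MEC is supported by two points (diametrically opposite) or three points (on a circumcircle).
The farthest pair is A_2–A_4 with squared distance 306. The circle on this segment as diameter has centre (0.5, 0.5) and r² = 306/4 = 76.5.
Check A_1: distance² to centre = 50.5 ≤ 76.5, so it lies inside.
All remaining points lie in this disk, and no smaller disk contains both endpoints, so this is the minimum enclosing circle.
r = √(76.5) ≈ 8.746.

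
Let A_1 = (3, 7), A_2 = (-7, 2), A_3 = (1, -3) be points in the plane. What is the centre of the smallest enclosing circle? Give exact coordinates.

(-19/18, 47/18)

Side lengths²: A_1A_2² = 125, A_1A_3² = 104, A_2A_3² = 89.
Since A_1A_2² = 125 < 104 + 89 = 193, the triangle is acute, so the smallest enclosing circle is the circumcircle.
Circumcentre = (-19/18, 47/18), r² = 5785/162.
Centre = (-19/18, 47/18).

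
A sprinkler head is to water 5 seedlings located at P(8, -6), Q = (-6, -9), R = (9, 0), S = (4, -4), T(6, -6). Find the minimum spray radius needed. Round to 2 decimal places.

8.75

The minimum enclosing circle of a finite set is fixed by two of the points (as a diameter) or three (as a circumcircle).
The farthest pair is Q–R with squared distance 306. The circle on this segment as diameter has centre (1.5, -4.5) and r² = 306/4 = 76.5.
Check P: distance² to centre = 44.5 ≤ 76.5, so it lies inside.
All remaining points lie in this disk, and no smaller disk contains both endpoints, so this is the minimum enclosing circle.
r = √(76.5) ≈ 8.75.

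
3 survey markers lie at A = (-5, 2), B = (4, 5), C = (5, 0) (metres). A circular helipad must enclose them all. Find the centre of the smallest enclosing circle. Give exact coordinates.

(0.125, 1.625)

Side lengths²: AB² = 90, AC² = 104, BC² = 26.
Since AC² = 104 < 90 + 26 = 116, the triangle is acute, so the smallest enclosing circle is the circumcircle.
Circumcentre = (0.125, 1.625), r² = 26.40625.
Centre = (0.125, 1.625).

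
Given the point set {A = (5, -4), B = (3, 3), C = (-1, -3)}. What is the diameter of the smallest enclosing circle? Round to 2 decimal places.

7.98

Side lengths²: AB² = 53, AC² = 37, BC² = 52.
Since AB² = 53 < 52 + 37 = 89, the triangle is acute, so the smallest enclosing circle is the circumcircle.
Circumcentre = (2.425, -0.95), r² = 15.933125.
Diameter = 2r = 2√(15.933125) ≈ 7.98.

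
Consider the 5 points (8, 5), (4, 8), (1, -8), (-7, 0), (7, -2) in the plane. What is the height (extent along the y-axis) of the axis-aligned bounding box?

max y = 8, min y = -8, so height = 16.

16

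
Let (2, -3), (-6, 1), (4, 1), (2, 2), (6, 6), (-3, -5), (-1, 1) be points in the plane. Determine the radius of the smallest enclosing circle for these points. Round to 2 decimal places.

7.12

A smallest enclosing disk is always determined by at most three of the input points on its boundary.
The minimum enclosing circle is determined by three boundary points: (-6, 1), (6, 6), (-3, -5).
Their circumcentre is (65/58, 47/58) with r² = 85345/1682.
The farthest remaining point (2, -3) is at distance² 25721/1682 ≤ 85345/1682.
r = √(85345/1682) ≈ 7.12.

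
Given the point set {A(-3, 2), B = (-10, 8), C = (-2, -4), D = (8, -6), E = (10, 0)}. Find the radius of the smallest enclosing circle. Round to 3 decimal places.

11.402

A smallest enclosing disk is always determined by at most three of the input points on its boundary.
The farthest pair is B–D with squared distance 520. The circle on this segment as diameter has centre (-1, 1) and r² = 520/4 = 130.
Check A: distance² to centre = 5 ≤ 130, so it lies inside.
All remaining points lie in this disk, and no smaller disk contains both endpoints, so this is the minimum enclosing circle.
r = √130 ≈ 11.402.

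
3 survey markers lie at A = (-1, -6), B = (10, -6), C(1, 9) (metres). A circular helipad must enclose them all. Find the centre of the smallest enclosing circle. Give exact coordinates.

Side lengths²: AB² = 121, AC² = 229, BC² = 306.
Since BC² = 306 < 229 + 121 = 350, the triangle is acute, so the smallest enclosing circle is the circumcircle.
Circumcentre = (4.5, 0.9), r² = 77.86.
Centre = (4.5, 0.9).

(4.5, 0.9)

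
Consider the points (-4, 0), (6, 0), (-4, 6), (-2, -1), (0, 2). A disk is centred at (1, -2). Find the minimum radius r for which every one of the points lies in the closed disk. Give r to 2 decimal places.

9.43

The required radius is the distance from (1, -2) to the farthest point.
Squared distances: 29, 29, 89, 10, 17.
Maximum is 89, attained at (-4, 6).
r = √89 ≈ 9.43.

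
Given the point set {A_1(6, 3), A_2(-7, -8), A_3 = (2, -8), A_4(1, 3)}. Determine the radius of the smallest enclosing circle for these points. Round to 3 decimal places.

A smallest enclosing disk is always determined by at most three of the input points on its boundary.
The farthest pair is A_1–A_2 with squared distance 290. The circle on this segment as diameter has centre (-0.5, -2.5) and r² = 290/4 = 72.5.
Check A_3: distance² to centre = 36.5 ≤ 72.5, so it lies inside.
All remaining points lie in this disk, and no smaller disk contains both endpoints, so this is the minimum enclosing circle.
r = √(72.5) ≈ 8.515.

8.515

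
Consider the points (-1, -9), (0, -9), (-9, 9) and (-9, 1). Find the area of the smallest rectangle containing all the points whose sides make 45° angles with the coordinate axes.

135

In coordinates u = x + y, v = x − y the rectangle is axis-aligned; the map (x,y)→(u,v) scales areas by 2.
u-values: -10, -9, 0, -8; range = 0 − (-10) = 10.
v-values: 8, 9, -18, -10; range = 9 − (-18) = 27.
Area = (10 × 27) / 2 = 135.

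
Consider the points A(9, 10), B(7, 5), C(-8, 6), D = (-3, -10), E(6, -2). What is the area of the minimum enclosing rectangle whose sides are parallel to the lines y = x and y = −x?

352

In coordinates u = x + y, v = x − y the rectangle is axis-aligned; the map (x,y)→(u,v) scales areas by 2.
u-values: 19, 12, -2, -13, 4; range = 19 − (-13) = 32.
v-values: -1, 2, -14, 7, 8; range = 8 − (-14) = 22.
Area = (32 × 22) / 2 = 352.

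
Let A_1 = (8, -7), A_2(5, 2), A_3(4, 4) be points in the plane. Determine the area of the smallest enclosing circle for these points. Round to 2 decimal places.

Side lengths²: A_1A_2² = 90, A_1A_3² = 137, A_2A_3² = 5.
Since A_1A_3² = 137 ≥ 90 + 5 = 95, the angle opposite A_1A_3 is not acute, so the smallest enclosing circle has A_1A_3 as diameter.
Centre = midpoint of A_1A_3 = (6, -1.5), r² = 137/4 = 34.25.
Area = π·r² = π·34.25 ≈ 107.60.

107.60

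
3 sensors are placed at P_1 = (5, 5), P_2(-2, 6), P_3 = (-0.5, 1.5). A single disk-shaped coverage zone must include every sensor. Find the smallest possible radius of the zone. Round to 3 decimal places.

Side lengths²: P_1P_2² = 50, P_1P_3² = 42.5, P_2P_3² = 22.5.
Since P_1P_2² = 50 < 42.5 + 22.5 = 65, the triangle is acute, so the smallest enclosing circle is the circumcircle.
Circumcentre = (1.375, 4.625), r² = 13.28125.
r = √(13.28125) ≈ 3.644.

3.644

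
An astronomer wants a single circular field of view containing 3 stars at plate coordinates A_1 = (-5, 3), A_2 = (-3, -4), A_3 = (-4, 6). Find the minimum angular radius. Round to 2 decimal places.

5.02

Side lengths²: A_1A_2² = 53, A_1A_3² = 10, A_2A_3² = 101.
Since A_2A_3² = 101 ≥ 53 + 10 = 63, the angle opposite A_2A_3 is not acute, so the smallest enclosing circle has A_2A_3 as diameter.
Centre = midpoint of A_2A_3 = (-3.5, 1), r² = 101/4 = 25.25.
r = √(25.25) ≈ 5.02.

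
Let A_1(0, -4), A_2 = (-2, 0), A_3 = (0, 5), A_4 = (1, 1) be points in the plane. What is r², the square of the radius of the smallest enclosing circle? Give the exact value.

A smallest enclosing disk is always determined by at most three of the input points on its boundary.
The farthest pair is A_1–A_3 with squared distance 81. The circle on this segment as diameter has centre (0, 0.5) and r² = 81/4 = 20.25.
Check A_2: distance² to centre = 4.25 ≤ 20.25, so it lies inside.
All remaining points lie in this disk, and no smaller disk contains both endpoints, so this is the minimum enclosing circle.

20.25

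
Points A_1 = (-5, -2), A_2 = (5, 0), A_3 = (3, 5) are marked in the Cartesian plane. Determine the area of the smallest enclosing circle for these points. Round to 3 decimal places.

91.794

Side lengths²: A_1A_2² = 104, A_1A_3² = 113, A_2A_3² = 29.
Since A_1A_3² = 113 < 104 + 29 = 133, the triangle is acute, so the smallest enclosing circle is the circumcircle.
Circumcentre = (-19/54, 41/54), r² = 42601/1458.
Area = π·r² = π·42601/1458 ≈ 91.794.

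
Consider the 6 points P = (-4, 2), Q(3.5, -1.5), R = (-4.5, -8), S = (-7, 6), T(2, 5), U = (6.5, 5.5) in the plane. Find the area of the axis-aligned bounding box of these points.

x ranges over [-7, 6.5], width 13.5.
y ranges over [-8, 6], height 14.
Area = 13.5 × 14 = 189.

189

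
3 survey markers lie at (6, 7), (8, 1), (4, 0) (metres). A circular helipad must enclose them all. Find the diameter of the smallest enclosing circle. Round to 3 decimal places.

Call the three points A, B, C in the order given.
Side lengths²: AB² = 40, AC² = 53, BC² = 17.
Since AC² = 53 < 40 + 17 = 57, the triangle is acute, so the smallest enclosing circle is the circumcircle.
Circumcentre = (137/26, 89/26), r² = 4505/338.
Diameter = 2r = 2√(4505/338) ≈ 7.302.

7.302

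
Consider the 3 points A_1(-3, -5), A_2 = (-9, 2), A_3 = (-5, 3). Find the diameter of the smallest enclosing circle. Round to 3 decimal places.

Side lengths²: A_1A_2² = 85, A_1A_3² = 68, A_2A_3² = 17.
Since A_1A_2² = 85 ≥ 68 + 17 = 85, the angle opposite A_1A_2 is not acute, so the smallest enclosing circle has A_1A_2 as diameter.
Centre = midpoint of A_1A_2 = (-6, -1.5), r² = 85/4 = 21.25.
Diameter = 2r = 2√(21.25) ≈ 9.220.

9.220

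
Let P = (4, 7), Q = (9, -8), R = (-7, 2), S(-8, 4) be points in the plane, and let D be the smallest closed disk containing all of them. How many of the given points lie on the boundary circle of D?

2

A smallest enclosing disk is always determined by at most three of the input points on its boundary.
The farthest pair is Q–S with squared distance 433. The circle on this segment as diameter has centre (0.5, -2) and r² = 433/4 = 108.25.
Check P: distance² to centre = 93.25 ≤ 108.25, so it lies inside.
All remaining points lie in this disk, and no smaller disk contains both endpoints, so this is the minimum enclosing circle.
The points at distance exactly r from the centre are Q, S — 2 points.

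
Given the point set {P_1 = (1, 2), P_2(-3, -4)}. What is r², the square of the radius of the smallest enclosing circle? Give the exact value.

The smallest circle enclosing two points has them as diameter endpoints.
Centre = midpoint = (-1, -1); r² = |P_1P_2|²/4 = 52/4 = 13.

13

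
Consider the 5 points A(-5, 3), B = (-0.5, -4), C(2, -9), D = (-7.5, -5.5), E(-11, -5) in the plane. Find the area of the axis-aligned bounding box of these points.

156

x ranges over [-11, 2], width 13.
y ranges over [-9, 3], height 12.
Area = 13 × 12 = 156.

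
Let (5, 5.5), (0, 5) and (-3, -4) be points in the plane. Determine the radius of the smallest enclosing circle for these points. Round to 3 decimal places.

Call the three points A, B, C in the order given.
Side lengths²: AB² = 25.25, AC² = 154.25, BC² = 90.
Since AC² = 154.25 ≥ 90 + 25.25 = 115.25, the angle opposite AC is not acute, so the smallest enclosing circle has AC as diameter.
Centre = midpoint of AC = (1, 0.75), r² = 154.25/4 = 38.5625.
r = √(38.5625) ≈ 6.210.

6.210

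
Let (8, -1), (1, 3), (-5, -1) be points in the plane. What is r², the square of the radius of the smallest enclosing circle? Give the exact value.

42.25

Call the three points A, B, C in the order given.
Side lengths²: AB² = 65, AC² = 169, BC² = 52.
Since AC² = 169 ≥ 65 + 52 = 117, the angle opposite AC is not acute, so the smallest enclosing circle has AC as diameter.
Centre = midpoint of AC = (1.5, -1), r² = 169/4 = 42.25.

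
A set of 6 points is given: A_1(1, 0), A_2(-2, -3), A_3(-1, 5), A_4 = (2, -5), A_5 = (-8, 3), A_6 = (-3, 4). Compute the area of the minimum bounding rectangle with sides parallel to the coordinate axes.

x ranges over [-8, 2], width 10.
y ranges over [-5, 5], height 10.
Area = 10 × 10 = 100.

100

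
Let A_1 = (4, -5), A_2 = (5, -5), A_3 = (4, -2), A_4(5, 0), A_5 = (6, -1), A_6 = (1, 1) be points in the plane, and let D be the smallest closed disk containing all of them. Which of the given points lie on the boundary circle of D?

A_2, A_6

The farthest pair is A_2–A_6 with squared distance 52. The circle on this segment as diameter has centre (3, -2) and r² = 52/4 = 13.
Check A_1: distance² to centre = 10 ≤ 13, so it lies inside.
All remaining points lie in this disk, and no smaller disk contains both endpoints, so this is the minimum enclosing circle.
The points at distance exactly r from the centre are A_2, A_6 — 2 points.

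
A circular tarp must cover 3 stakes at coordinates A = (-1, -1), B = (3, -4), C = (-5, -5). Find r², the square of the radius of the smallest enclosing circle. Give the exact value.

Side lengths²: AB² = 25, AC² = 32, BC² = 65.
Since BC² = 65 ≥ 32 + 25 = 57, the angle opposite BC is not acute, so the smallest enclosing circle has BC as diameter.
Centre = midpoint of BC = (-1, -4.5), r² = 65/4 = 16.25.

16.25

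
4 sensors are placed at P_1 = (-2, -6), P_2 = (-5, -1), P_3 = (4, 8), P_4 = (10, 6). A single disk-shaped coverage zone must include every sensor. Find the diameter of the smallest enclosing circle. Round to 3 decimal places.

The minimum enclosing circle is determined by three boundary points: P_1, P_2, P_4.
Their circumcentre is (3.375, 0.625) with r² = 72.78125.
The farthest remaining point P_3 is at distance² 54.78125 ≤ 72.78125.
Diameter = 2r = 2√(72.78125) ≈ 17.062.

17.062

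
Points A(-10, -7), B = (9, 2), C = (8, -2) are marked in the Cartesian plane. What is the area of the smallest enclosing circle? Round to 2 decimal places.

Side lengths²: AB² = 442, AC² = 349, BC² = 17.
Since AB² = 442 ≥ 349 + 17 = 366, the angle opposite AB is not acute, so the smallest enclosing circle has AB as diameter.
Centre = midpoint of AB = (-0.5, -2.5), r² = 442/4 = 110.5.
Area = π·r² = π·110.5 ≈ 347.15.

347.15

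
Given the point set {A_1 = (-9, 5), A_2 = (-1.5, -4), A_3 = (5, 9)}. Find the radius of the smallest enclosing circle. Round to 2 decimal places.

Side lengths²: A_1A_2² = 137.25, A_1A_3² = 212, A_2A_3² = 211.25.
Since A_1A_3² = 212 < 211.25 + 137.25 = 348.5, the triangle is acute, so the smallest enclosing circle is the circumcircle.
Circumcentre = (-1.125, 3.9375), r² = 63.14453125.
r = √(63.14453125) ≈ 7.95.

7.95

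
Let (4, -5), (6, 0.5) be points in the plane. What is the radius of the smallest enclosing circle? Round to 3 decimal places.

2.926

The smallest circle enclosing two points has them as diameter endpoints.
Centre = midpoint = (5, -2.25); r² = |(4, -5)−(6, 0.5)|²/4 = 34.25/4 = 8.5625.
r = √(8.5625) ≈ 2.926.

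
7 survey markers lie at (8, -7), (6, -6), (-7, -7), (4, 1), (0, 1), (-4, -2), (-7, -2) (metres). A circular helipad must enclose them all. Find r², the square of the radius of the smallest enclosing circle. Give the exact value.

62.5

The farthest pair is (8, -7)–(-7, -2) with squared distance 250. The circle on this segment as diameter has centre (0.5, -4.5) and r² = 250/4 = 62.5.
Check (6, -6): distance² to centre = 32.5 ≤ 62.5, so it lies inside.
All remaining points lie in this disk, and no smaller disk contains both endpoints, so this is the minimum enclosing circle.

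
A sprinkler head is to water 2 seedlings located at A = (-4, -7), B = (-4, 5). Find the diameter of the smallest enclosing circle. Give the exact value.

12

The smallest circle enclosing two points has them as diameter endpoints.
Centre = midpoint = (-4, -1); r² = |AB|²/4 = 144/4 = 36.
Diameter = 2r = 2√36 = 12.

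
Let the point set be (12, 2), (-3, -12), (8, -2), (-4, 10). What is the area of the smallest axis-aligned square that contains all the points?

484

The bounding box has width 16 and height 22.
An axis-aligned square enclosing the set must have side ≥ max(width, height).
So the minimum side is max(16, 22) = 22.
Area = 22² = 484.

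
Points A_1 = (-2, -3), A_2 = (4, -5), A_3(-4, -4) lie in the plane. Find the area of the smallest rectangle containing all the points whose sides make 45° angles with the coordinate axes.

In coordinates u = x + y, v = x − y the rectangle is axis-aligned; the map (x,y)→(u,v) scales areas by 2.
u-values: -5, -1, -8; range = -1 − (-8) = 7.
v-values: 1, 9, 0; range = 9 − 0 = 9.
Area = (7 × 9) / 2 = 31.5.

31.5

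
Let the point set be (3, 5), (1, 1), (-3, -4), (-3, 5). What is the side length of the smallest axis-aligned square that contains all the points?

The bounding box has width 6 and height 9.
An axis-aligned square enclosing the set must have side ≥ max(width, height).
So the minimum side is max(6, 9) = 9.

9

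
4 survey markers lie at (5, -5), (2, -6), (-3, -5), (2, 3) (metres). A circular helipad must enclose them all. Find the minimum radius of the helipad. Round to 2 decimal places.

By Welzl's lemma the MEC is supported by two points (diametrically opposite) or three points (on a circumcircle).
The minimum enclosing circle is determined by three boundary points: (5, -5), (-3, -5), (2, 3).
Their circumcentre is (1, -1.9375) with r² = 25.37890625.
The farthest remaining point (2, -6) is at distance² 17.50390625 ≤ 25.37890625.
r = √(25.37890625) ≈ 5.04.

5.04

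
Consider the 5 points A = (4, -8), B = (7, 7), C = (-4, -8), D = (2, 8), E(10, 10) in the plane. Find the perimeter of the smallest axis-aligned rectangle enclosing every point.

64

Width = max x − min x = 10 − (-4) = 14.
Height = max y − min y = 10 − (-8) = 18.
Perimeter = 2(14 + 18) = 64.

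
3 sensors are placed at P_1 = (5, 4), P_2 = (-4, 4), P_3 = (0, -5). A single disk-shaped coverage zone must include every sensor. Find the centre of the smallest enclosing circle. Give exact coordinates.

(0.5, 11/18)

Side lengths²: P_1P_2² = 81, P_1P_3² = 106, P_2P_3² = 97.
Since P_1P_3² = 106 < 97 + 81 = 178, the triangle is acute, so the smallest enclosing circle is the circumcircle.
Circumcentre = (0.5, 11/18), r² = 5141/162.
Centre = (0.5, 11/18).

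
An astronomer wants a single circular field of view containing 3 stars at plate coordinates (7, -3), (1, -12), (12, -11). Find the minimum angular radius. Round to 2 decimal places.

Call the three points A, B, C in the order given.
Side lengths²: AB² = 117, AC² = 89, BC² = 122.
Since BC² = 122 < 117 + 89 = 206, the triangle is acute, so the smallest enclosing circle is the circumcircle.
Circumcentre = (389/62, -559/62), r² = 70577/1922.
r = √(70577/1922) ≈ 6.06.

6.06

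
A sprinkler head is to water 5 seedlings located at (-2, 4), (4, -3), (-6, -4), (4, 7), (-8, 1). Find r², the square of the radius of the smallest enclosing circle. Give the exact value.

55.25

The minimum enclosing circle of a finite set is fixed by two of the points (as a diameter) or three (as a circumcircle).
The farthest pair is (-6, -4)–(4, 7) with squared distance 221. The circle on this segment as diameter has centre (-1, 1.5) and r² = 221/4 = 55.25.
Check (-2, 4): distance² to centre = 7.25 ≤ 55.25, so it lies inside.
All remaining points lie in this disk, and no smaller disk contains both endpoints, so this is the minimum enclosing circle.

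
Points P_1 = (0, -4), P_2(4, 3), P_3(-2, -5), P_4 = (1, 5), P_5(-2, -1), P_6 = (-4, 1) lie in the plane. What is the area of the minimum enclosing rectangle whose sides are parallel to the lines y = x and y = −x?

63

In coordinates u = x + y, v = x − y the rectangle is axis-aligned; the map (x,y)→(u,v) scales areas by 2.
u-values: -4, 7, -7, 6, -3, -3; range = 7 − (-7) = 14.
v-values: 4, 1, 3, -4, -1, -5; range = 4 − (-5) = 9.
Area = (14 × 9) / 2 = 63.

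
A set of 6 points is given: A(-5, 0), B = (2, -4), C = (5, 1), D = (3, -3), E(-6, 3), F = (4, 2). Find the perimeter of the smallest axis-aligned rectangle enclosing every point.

Width = max x − min x = 5 − (-6) = 11.
Height = max y − min y = 3 − (-4) = 7.
Perimeter = 2(11 + 7) = 36.

36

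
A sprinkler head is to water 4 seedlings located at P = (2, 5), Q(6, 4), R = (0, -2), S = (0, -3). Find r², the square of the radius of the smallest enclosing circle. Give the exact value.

21.25

By Welzl's lemma the MEC is supported by two points (diametrically opposite) or three points (on a circumcircle).
The farthest pair is Q–S with squared distance 85. The circle on this segment as diameter has centre (3, 0.5) and r² = 85/4 = 21.25.
Check P: distance² to centre = 21.25 ≤ 21.25, so it lies inside.
All remaining points lie in this disk, and no smaller disk contains both endpoints, so this is the minimum enclosing circle.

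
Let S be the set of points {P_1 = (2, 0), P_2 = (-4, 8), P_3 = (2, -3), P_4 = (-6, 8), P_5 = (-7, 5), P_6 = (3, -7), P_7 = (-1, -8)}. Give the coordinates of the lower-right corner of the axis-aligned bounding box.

(3, -8)

x-range [-7, 3], y-range [-8, 8].
The lower-right corner is (3, -8).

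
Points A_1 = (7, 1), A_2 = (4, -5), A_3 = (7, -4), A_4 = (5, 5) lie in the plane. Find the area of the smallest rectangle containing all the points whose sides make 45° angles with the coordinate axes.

In coordinates u = x + y, v = x − y the rectangle is axis-aligned; the map (x,y)→(u,v) scales areas by 2.
u-values: 8, -1, 3, 10; range = 10 − (-1) = 11.
v-values: 6, 9, 11, 0; range = 11 − 0 = 11.
Area = (11 × 11) / 2 = 60.5.

60.5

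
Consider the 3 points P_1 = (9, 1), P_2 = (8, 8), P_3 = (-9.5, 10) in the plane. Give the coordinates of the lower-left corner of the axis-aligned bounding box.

x-range [-9.5, 9], y-range [1, 10].
The lower-left corner is (-9.5, 1).

(-9.5, 1)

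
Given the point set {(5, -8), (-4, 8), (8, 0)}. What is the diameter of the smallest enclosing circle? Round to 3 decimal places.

Call the three points A, B, C in the order given.
Side lengths²: AB² = 337, AC² = 73, BC² = 208.
Since AB² = 337 ≥ 208 + 73 = 281, the angle opposite AB is not acute, so the smallest enclosing circle has AB as diameter.
Centre = midpoint of AB = (0.5, 0), r² = 337/4 = 84.25.
Diameter = 2r = 2√(84.25) ≈ 18.358.

18.358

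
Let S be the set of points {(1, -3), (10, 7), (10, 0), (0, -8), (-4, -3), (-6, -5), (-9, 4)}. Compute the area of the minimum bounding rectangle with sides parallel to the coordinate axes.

285

x ranges over [-9, 10], width 19.
y ranges over [-8, 7], height 15.
Area = 19 × 15 = 285.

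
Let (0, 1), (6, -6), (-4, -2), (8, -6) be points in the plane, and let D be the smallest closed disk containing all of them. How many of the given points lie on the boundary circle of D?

2

The minimum enclosing circle of a finite set is fixed by two of the points (as a diameter) or three (as a circumcircle).
The farthest pair is (-4, -2)–(8, -6) with squared distance 160. The circle on this segment as diameter has centre (2, -4) and r² = 160/4 = 40.
Check (0, 1): distance² to centre = 29 ≤ 40, so it lies inside.
All remaining points lie in this disk, and no smaller disk contains both endpoints, so this is the minimum enclosing circle.
The points at distance exactly r from the centre are (-4, -2), (8, -6) — 2 points.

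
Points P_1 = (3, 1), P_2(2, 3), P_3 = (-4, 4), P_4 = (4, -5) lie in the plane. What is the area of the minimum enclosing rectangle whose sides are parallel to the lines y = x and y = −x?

51

In coordinates u = x + y, v = x − y the rectangle is axis-aligned; the map (x,y)→(u,v) scales areas by 2.
u-values: 4, 5, 0, -1; range = 5 − (-1) = 6.
v-values: 2, -1, -8, 9; range = 9 − (-8) = 17.
Area = (6 × 17) / 2 = 51.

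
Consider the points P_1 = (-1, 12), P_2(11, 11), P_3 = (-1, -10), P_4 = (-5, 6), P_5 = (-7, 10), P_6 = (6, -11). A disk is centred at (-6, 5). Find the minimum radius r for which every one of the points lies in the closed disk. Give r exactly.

20

The required radius is the distance from (-6, 5) to the farthest point.
Squared distances: 74, 325, 250, 2, 26, 400.
Maximum is 400, attained at P_6.
r = √400 = 20.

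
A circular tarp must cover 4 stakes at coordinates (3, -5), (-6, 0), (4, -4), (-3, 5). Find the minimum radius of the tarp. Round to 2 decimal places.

By Welzl's lemma the MEC is supported by two points (diametrically opposite) or three points (on a circumcircle).
The minimum enclosing circle is determined by three boundary points: (3, -5), (-6, 0), (-3, 5).
Their circumcentre is (-1/6, -0.1) with r² = 15317/450.
The farthest remaining point (4, -4) is at distance² 14657/450 ≤ 15317/450.
r = √(15317/450) ≈ 5.83.

5.83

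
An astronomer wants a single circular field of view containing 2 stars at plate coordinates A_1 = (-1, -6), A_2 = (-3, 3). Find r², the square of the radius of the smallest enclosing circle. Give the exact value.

The smallest circle enclosing two points has them as diameter endpoints.
Centre = midpoint = (-2, -1.5); r² = |A_1A_2|²/4 = 85/4 = 21.25.

21.25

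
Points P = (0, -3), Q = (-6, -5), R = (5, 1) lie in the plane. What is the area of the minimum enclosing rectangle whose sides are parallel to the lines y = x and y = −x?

In coordinates u = x + y, v = x − y the rectangle is axis-aligned; the map (x,y)→(u,v) scales areas by 2.
u-values: -3, -11, 6; range = 6 − (-11) = 17.
v-values: 3, -1, 4; range = 4 − (-1) = 5.
Area = (17 × 5) / 2 = 42.5.

42.5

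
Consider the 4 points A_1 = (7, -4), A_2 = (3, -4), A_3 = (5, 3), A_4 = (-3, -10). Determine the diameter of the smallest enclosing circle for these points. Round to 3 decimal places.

The minimum enclosing circle of a finite set is fixed by two of the points (as a diameter) or three (as a circumcircle).
The farthest pair is A_3–A_4 with squared distance 233. The circle on this segment as diameter has centre (1, -3.5) and r² = 233/4 = 58.25.
Check A_1: distance² to centre = 36.25 ≤ 58.25, so it lies inside.
All remaining points lie in this disk, and no smaller disk contains both endpoints, so this is the minimum enclosing circle.
Diameter = 2r = 2√(58.25) ≈ 15.264.

15.264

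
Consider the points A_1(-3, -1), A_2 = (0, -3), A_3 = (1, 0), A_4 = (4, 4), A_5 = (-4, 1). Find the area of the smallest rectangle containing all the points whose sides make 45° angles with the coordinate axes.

In coordinates u = x + y, v = x − y the rectangle is axis-aligned; the map (x,y)→(u,v) scales areas by 2.
u-values: -4, -3, 1, 8, -3; range = 8 − (-4) = 12.
v-values: -2, 3, 1, 0, -5; range = 3 − (-5) = 8.
Area = (12 × 8) / 2 = 48.

48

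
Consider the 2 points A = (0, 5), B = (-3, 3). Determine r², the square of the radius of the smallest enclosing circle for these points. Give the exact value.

3.25

The smallest circle enclosing two points has them as diameter endpoints.
Centre = midpoint = (-1.5, 4); r² = |AB|²/4 = 13/4 = 3.25.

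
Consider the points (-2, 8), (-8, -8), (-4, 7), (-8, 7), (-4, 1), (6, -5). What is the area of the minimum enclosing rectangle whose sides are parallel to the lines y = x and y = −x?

286

In coordinates u = x + y, v = x − y the rectangle is axis-aligned; the map (x,y)→(u,v) scales areas by 2.
u-values: 6, -16, 3, -1, -3, 1; range = 6 − (-16) = 22.
v-values: -10, 0, -11, -15, -5, 11; range = 11 − (-15) = 26.
Area = (22 × 26) / 2 = 286.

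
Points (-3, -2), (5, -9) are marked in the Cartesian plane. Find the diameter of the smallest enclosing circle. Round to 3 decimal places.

The smallest circle enclosing two points has them as diameter endpoints.
Centre = midpoint = (1, -5.5); r² = |(-3, -2)−(5, -9)|²/4 = 113/4 = 28.25.
Diameter = 2r = 2√(28.25) ≈ 10.630.

10.630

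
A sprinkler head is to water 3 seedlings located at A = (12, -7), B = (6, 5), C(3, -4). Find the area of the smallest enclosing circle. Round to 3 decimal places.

Side lengths²: AB² = 180, AC² = 90, BC² = 90.
Since AB² = 180 ≥ 90 + 90 = 180, the angle opposite AB is not acute, so the smallest enclosing circle has AB as diameter.
Centre = midpoint of AB = (9, -1), r² = 180/4 = 45.
Area = π·r² = π·45 ≈ 141.372.

141.372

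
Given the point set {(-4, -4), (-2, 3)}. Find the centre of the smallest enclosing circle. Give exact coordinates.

The smallest circle enclosing two points has them as diameter endpoints.
Centre = midpoint = (-3, -0.5); r² = |(-4, -4)−(-2, 3)|²/4 = 53/4 = 13.25.
Centre = (-3, -0.5).

(-3, -0.5)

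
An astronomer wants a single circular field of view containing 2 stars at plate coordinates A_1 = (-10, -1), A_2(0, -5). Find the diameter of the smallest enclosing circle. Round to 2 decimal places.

The smallest circle enclosing two points has them as diameter endpoints.
Centre = midpoint = (-5, -3); r² = |A_1A_2|²/4 = 116/4 = 29.
Diameter = 2r = 2√29 ≈ 10.77.

10.77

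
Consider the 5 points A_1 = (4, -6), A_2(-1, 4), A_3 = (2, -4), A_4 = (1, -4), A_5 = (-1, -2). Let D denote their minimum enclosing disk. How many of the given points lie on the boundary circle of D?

2

A smallest enclosing disk is always determined by at most three of the input points on its boundary.
The farthest pair is A_1–A_2 with squared distance 125. The circle on this segment as diameter has centre (1.5, -1) and r² = 125/4 = 31.25.
Check A_3: distance² to centre = 9.25 ≤ 31.25, so it lies inside.
All remaining points lie in this disk, and no smaller disk contains both endpoints, so this is the minimum enclosing circle.
The points at distance exactly r from the centre are A_1, A_2 — 2 points.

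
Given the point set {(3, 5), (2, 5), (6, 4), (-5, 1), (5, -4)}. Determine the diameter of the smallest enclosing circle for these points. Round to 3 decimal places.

A smallest enclosing disk is always determined by at most three of the input points on its boundary.
The minimum enclosing circle is determined by three boundary points: (6, 4), (-5, 1), (5, -4).
Their circumcentre is (35/34, 19/34) with r² = 21125/578.
The farthest remaining point (3, 5) is at distance² 13645/578 ≤ 21125/578.
Diameter = 2r = 2√(21125/578) ≈ 12.091.

12.091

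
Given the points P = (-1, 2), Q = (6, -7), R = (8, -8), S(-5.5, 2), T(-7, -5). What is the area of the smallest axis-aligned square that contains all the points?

The bounding box has width 15 and height 10.
An axis-aligned square enclosing the set must have side ≥ max(width, height).
So the minimum side is max(15, 10) = 15.
Area = 15² = 225.

225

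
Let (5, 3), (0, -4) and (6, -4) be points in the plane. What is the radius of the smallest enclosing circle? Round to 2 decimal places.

Call the three points A, B, C in the order given.
Side lengths²: AB² = 74, AC² = 50, BC² = 36.
Since AB² = 74 < 50 + 36 = 86, the triangle is acute, so the smallest enclosing circle is the circumcircle.
Circumcentre = (3, -6/7), r² = 925/49.
r = √(925/49) ≈ 4.34.

4.34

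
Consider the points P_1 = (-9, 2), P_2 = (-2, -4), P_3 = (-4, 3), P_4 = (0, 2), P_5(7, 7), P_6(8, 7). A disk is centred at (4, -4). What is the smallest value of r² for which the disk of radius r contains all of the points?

205

The required radius is the distance from (4, -4) to the farthest point.
Squared distances: 205, 36, 113, 52, 130, 137.
Maximum is 205, attained at P_1.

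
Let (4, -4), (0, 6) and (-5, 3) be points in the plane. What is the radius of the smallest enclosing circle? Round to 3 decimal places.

5.775

Call the three points A, B, C in the order given.
Side lengths²: AB² = 116, AC² = 130, BC² = 34.
Since AC² = 130 < 116 + 34 = 150, the triangle is acute, so the smallest enclosing circle is the circumcircle.
Circumcentre = (2/31, 7/31), r² = 32045/961.
r = √(32045/961) ≈ 5.775.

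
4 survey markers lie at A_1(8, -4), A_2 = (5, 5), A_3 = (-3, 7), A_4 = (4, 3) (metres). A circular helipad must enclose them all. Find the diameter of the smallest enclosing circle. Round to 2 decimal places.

A smallest enclosing disk is always determined by at most three of the input points on its boundary.
The farthest pair is A_1–A_3 with squared distance 242. The circle on this segment as diameter has centre (2.5, 1.5) and r² = 242/4 = 60.5.
Check A_2: distance² to centre = 18.5 ≤ 60.5, so it lies inside.
All remaining points lie in this disk, and no smaller disk contains both endpoints, so this is the minimum enclosing circle.
Diameter = 2r = 2√(60.5) ≈ 15.56.

15.56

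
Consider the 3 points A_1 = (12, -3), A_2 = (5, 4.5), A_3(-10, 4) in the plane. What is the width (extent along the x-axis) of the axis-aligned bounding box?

max x = 12, min x = -10, so width = 22.

22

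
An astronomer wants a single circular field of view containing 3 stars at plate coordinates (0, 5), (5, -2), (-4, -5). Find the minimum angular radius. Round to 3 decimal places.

Call the three points A, B, C in the order given.
Side lengths²: AB² = 74, AC² = 116, BC² = 90.
Since AC² = 116 < 90 + 74 = 164, the triangle is acute, so the smallest enclosing circle is the circumcircle.
Circumcentre = (-6/13, -8/13), r² = 5365/169.
r = √(5365/169) ≈ 5.634.

5.634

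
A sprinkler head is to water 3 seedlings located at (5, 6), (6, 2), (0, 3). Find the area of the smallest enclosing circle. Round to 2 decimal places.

31.75

Call the three points A, B, C in the order given.
Side lengths²: AB² = 17, AC² = 34, BC² = 37.
Since BC² = 37 < 34 + 17 = 51, the triangle is acute, so the smallest enclosing circle is the circumcircle.
Circumcentre = (145/46, 157/46), r² = 10693/1058.
Area = π·r² = π·10693/1058 ≈ 31.75.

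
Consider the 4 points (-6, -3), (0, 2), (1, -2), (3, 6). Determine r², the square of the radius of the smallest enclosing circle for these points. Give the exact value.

A smallest enclosing disk is always determined by at most three of the input points on its boundary.
The farthest pair is (-6, -3)–(3, 6) with squared distance 162. The circle on this segment as diameter has centre (-1.5, 1.5) and r² = 162/4 = 40.5.
Check (0, 2): distance² to centre = 2.5 ≤ 40.5, so it lies inside.
All remaining points lie in this disk, and no smaller disk contains both endpoints, so this is the minimum enclosing circle.

40.5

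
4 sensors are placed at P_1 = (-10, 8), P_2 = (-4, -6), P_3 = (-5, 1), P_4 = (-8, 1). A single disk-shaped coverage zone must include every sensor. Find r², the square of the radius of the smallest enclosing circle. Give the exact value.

58

The farthest pair is P_1–P_2 with squared distance 232. The circle on this segment as diameter has centre (-7, 1) and r² = 232/4 = 58.
Check P_3: distance² to centre = 4 ≤ 58, so it lies inside.
All remaining points lie in this disk, and no smaller disk contains both endpoints, so this is the minimum enclosing circle.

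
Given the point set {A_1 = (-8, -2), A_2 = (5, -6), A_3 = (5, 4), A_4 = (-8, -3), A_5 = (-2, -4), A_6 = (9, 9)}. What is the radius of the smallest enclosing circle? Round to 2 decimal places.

10.40

The minimum enclosing circle of a finite set is fixed by two of the points (as a diameter) or three (as a circumcircle).
The farthest pair is A_4–A_6 with squared distance 433. The circle on this segment as diameter has centre (0.5, 3) and r² = 433/4 = 108.25.
Check A_1: distance² to centre = 97.25 ≤ 108.25, so it lies inside.
All remaining points lie in this disk, and no smaller disk contains both endpoints, so this is the minimum enclosing circle.
r = √(108.25) ≈ 10.40.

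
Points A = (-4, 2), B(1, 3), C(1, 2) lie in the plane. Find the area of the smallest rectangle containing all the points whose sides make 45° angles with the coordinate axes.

In coordinates u = x + y, v = x − y the rectangle is axis-aligned; the map (x,y)→(u,v) scales areas by 2.
u-values: -2, 4, 3; range = 4 − (-2) = 6.
v-values: -6, -2, -1; range = -1 − (-6) = 5.
Area = (6 × 5) / 2 = 15.

15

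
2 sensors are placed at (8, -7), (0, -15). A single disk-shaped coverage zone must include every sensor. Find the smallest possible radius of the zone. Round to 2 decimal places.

5.66

The smallest circle enclosing two points has them as diameter endpoints.
Centre = midpoint = (4, -11); r² = |(8, -7)−(0, -15)|²/4 = 128/4 = 32.
r = √32 ≈ 5.66.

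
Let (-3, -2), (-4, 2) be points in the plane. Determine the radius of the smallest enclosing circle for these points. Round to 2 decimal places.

2.06

The smallest circle enclosing two points has them as diameter endpoints.
Centre = midpoint = (-3.5, 0); r² = |(-3, -2)−(-4, 2)|²/4 = 17/4 = 4.25.
r = √(4.25) ≈ 2.06.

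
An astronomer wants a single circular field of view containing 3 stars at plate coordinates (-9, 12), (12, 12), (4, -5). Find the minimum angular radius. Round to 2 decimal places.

Call the three points A, B, C in the order given.
Side lengths²: AB² = 441, AC² = 458, BC² = 353.
Since AC² = 458 < 441 + 353 = 794, the triangle is acute, so the smallest enclosing circle is the circumcircle.
Circumcentre = (1.5, 223/34), r² = 80837/578.
r = √(80837/578) ≈ 11.83.

11.83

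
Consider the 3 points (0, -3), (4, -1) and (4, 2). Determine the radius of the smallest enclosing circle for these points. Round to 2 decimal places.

3.20

Call the three points A, B, C in the order given.
Side lengths²: AB² = 20, AC² = 41, BC² = 9.
Since AC² = 41 ≥ 20 + 9 = 29, the angle opposite AC is not acute, so the smallest enclosing circle has AC as diameter.
Centre = midpoint of AC = (2, -0.5), r² = 41/4 = 10.25.
r = √(10.25) ≈ 3.20.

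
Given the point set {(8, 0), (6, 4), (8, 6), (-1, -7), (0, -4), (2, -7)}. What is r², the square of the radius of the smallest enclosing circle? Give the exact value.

The minimum enclosing circle of a finite set is fixed by two of the points (as a diameter) or three (as a circumcircle).
The farthest pair is (8, 6)–(-1, -7) with squared distance 250. The circle on this segment as diameter has centre (3.5, -0.5) and r² = 250/4 = 62.5.
Check (8, 0): distance² to centre = 20.5 ≤ 62.5, so it lies inside.
All remaining points lie in this disk, and no smaller disk contains both endpoints, so this is the minimum enclosing circle.

62.5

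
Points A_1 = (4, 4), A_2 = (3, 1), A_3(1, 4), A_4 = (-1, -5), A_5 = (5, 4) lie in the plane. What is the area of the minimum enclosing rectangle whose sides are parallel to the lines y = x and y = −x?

52.5

In coordinates u = x + y, v = x − y the rectangle is axis-aligned; the map (x,y)→(u,v) scales areas by 2.
u-values: 8, 4, 5, -6, 9; range = 9 − (-6) = 15.
v-values: 0, 2, -3, 4, 1; range = 4 − (-3) = 7.
Area = (15 × 7) / 2 = 52.5.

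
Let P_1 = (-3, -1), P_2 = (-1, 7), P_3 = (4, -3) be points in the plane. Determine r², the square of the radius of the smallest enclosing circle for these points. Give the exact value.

Side lengths²: P_1P_2² = 68, P_1P_3² = 53, P_2P_3² = 125.
Since P_2P_3² = 125 ≥ 68 + 53 = 121, the angle opposite P_2P_3 is not acute, so the smallest enclosing circle has P_2P_3 as diameter.
Centre = midpoint of P_2P_3 = (1.5, 2), r² = 125/4 = 31.25.

31.25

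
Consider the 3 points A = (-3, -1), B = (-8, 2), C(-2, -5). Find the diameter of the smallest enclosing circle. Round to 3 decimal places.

9.220

Side lengths²: AB² = 34, AC² = 17, BC² = 85.
Since BC² = 85 ≥ 34 + 17 = 51, the angle opposite BC is not acute, so the smallest enclosing circle has BC as diameter.
Centre = midpoint of BC = (-5, -1.5), r² = 85/4 = 21.25.
Diameter = 2r = 2√(21.25) ≈ 9.220.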